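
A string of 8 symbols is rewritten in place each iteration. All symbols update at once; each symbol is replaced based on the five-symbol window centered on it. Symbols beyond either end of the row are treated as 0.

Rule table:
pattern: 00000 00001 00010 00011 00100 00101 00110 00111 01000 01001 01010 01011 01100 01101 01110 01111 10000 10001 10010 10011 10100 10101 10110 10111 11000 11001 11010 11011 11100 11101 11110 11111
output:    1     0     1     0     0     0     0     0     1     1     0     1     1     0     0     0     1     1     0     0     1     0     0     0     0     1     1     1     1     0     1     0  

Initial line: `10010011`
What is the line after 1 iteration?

01001001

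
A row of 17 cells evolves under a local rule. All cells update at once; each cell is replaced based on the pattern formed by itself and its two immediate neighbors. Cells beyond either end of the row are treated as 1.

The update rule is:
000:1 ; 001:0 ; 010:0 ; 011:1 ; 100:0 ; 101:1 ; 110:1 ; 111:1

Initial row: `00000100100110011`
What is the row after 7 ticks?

01110000000110011
11110111110110011
11111111111110011
11111111111110011  (fixed point — unchanged through tick 7)

11111111111110011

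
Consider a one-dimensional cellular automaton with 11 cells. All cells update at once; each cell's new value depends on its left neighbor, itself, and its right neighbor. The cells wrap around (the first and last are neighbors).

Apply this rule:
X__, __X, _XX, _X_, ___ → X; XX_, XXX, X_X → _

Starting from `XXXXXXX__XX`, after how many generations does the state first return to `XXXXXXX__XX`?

22

generation 1: _______XXX_
generation 2: XXXXXXXX__X
generation 3: ________XXX
generation 4: XXXXXXXXX__
generation 5: X________XX
generation 6: _XXXXXXXXX_
generation 7: XX________X
generation 8: __XXXXXXXXX
generation 9: XXX________
generation 10: X__XXXXXXXX
generation 11: _XXX_______
generation 12: XX__XXXXXXX
generation 13: __XXX______
generation 14: XXX__XXXXXX
generation 15: ___XXX_____
generation 16: XXXX__XXXXX
generation 17: ____XXX____
generation 18: XXXXX__XXXX
generation 19: _____XXX___
generation 20: XXXXXX__XXX
generation 21: ______XXX__
generation 22: XXXXXXX__XX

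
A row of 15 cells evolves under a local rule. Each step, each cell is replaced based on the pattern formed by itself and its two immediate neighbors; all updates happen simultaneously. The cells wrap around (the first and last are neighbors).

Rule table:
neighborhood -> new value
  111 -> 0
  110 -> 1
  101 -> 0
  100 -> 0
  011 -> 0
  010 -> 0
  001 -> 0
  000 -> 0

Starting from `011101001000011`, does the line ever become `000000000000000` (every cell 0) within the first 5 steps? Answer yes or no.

yes

step 1: 000100000000001
step 2: 000000000000000
all cells are 0 at step 2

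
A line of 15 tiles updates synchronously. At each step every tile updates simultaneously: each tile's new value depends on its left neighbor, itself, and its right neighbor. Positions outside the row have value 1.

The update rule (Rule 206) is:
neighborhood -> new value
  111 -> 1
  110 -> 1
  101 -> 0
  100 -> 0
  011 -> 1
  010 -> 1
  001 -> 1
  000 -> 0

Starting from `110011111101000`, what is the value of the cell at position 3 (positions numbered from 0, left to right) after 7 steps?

1

step 1: 110111111101001
step 2: 110111111101011
step 3: 110111111101011  (fixed point — unchanged through step 7)
position 3 holds 1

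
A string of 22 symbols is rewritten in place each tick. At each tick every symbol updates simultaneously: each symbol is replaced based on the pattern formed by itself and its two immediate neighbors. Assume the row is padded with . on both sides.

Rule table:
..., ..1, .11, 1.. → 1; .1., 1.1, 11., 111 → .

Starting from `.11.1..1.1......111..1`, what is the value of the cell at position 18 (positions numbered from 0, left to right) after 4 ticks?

1

tick 1: 11...11...1111111..11.
tick 2: 1.1111.1111......111.1
tick 3: ..1....1...1111111....
tick 4: 11.1111.1111......1111
position 18 holds 1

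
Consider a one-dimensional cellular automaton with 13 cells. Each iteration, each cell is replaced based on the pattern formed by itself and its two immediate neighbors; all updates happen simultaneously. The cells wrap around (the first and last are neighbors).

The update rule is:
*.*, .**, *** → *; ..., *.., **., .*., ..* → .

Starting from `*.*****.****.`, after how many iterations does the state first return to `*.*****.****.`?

13

.*****.****.*
*****.****.*.
****.****.*.*
***.****.*.**
**.****.*.***
*.****.*.****
.****.*.*****
****.*.*****.
***.*.*****.*
**.*.*****.**
*.*.*****.***
.*.*****.****
*.*****.****.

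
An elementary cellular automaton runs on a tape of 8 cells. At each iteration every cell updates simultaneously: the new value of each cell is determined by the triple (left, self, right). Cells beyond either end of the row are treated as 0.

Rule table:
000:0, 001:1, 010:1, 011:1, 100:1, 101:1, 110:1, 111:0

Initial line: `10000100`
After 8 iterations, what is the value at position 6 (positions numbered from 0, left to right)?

1

11001110
11111011
10001111
11011001
11111111
10000001
11000011
11100111
position 6 holds 1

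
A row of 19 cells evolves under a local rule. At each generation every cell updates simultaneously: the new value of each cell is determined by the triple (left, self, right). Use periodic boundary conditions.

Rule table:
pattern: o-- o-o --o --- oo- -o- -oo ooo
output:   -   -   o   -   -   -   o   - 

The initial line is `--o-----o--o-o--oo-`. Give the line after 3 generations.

-o-----o--o----oo--
o-----o--o----oo---
-----o--o----oo---o

-----o--o----oo---o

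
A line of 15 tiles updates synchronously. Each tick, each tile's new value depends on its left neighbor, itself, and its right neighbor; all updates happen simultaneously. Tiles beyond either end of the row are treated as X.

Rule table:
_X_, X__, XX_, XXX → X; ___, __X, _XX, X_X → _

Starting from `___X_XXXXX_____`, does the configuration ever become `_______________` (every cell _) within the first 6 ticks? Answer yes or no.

no

tick 1: X__X__XXXXX____
tick 2: XX_XX__XXXXX___
tick 3: XX__XX__XXXXX__
tick 4: XXX__XX__XXXXX_
tick 5: XXXX__XX__XXXX_
tick 6: XXXXX__XX__XXX_
tick 6 is XXXXX__XX__XXX_, still not uniform _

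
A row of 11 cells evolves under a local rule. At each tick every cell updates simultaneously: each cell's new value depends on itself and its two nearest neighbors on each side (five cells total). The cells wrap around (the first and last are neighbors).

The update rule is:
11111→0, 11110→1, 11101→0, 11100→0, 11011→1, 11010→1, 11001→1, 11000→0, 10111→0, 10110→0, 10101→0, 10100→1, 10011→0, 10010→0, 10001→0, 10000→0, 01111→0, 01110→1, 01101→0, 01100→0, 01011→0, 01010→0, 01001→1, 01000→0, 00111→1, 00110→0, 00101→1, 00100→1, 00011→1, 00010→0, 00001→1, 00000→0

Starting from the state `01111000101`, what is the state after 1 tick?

00010000100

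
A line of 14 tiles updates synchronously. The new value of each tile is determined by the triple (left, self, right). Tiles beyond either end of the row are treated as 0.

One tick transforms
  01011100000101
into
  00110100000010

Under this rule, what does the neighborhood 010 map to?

0

At position 1 the neighborhood is 010; the next row has 0 there.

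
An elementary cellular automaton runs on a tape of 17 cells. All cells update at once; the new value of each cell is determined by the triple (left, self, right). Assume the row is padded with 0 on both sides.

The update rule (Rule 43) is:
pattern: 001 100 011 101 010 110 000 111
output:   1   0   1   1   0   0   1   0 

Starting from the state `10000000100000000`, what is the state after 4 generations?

00111000000110000

00111111001111111
11100000011000000
10001111110011111
00111000000110000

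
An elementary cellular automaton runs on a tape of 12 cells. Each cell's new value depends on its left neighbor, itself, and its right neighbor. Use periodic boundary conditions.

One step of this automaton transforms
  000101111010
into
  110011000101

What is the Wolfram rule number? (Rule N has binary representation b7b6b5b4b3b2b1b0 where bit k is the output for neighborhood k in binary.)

position 6: 111 → 0  (bit 7 = 0)
position 8: 110 → 0  (bit 6 = 0)
position 4: 101 → 1  (bit 5 = 1)
position 11: 100 → 1  (bit 4 = 1)
position 5: 011 → 1  (bit 3 = 1)
position 3: 010 → 0  (bit 2 = 0)
position 2: 001 → 0  (bit 1 = 0)
position 0: 000 → 1  (bit 0 = 1)
bits b7..b0 = 00111001 = 57

57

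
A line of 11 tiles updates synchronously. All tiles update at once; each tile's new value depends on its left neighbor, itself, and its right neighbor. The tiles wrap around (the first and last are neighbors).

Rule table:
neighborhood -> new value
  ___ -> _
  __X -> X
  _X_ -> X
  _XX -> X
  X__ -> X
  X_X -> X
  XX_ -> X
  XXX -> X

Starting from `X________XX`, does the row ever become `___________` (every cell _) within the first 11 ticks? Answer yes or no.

tick 1: XX______XXX
tick 2: XXX____XXXX
tick 3: XXXX__XXXXX
tick 4: XXXXXXXXXXX
tick 5: XXXXXXXXXXX  (fixed point — unchanged through tick 11)
tick 11 is XXXXXXXXXXX, still not uniform _

no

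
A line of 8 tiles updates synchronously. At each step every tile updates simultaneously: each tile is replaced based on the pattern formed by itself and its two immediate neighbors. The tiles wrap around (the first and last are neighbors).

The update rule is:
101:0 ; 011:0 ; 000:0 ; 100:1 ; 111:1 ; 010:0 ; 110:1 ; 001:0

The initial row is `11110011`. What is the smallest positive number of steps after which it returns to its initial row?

8

11111001
11111100
01111110
00111111
10011111
11001111
11100111
11110011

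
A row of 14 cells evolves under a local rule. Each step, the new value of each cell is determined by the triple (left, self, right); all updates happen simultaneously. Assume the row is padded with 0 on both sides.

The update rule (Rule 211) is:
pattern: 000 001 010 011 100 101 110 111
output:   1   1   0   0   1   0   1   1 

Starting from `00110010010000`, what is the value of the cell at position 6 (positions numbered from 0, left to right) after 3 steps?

step 1: 11011101101111
step 2: 01001100100111
step 3: 10110111011011
position 6 holds 1

1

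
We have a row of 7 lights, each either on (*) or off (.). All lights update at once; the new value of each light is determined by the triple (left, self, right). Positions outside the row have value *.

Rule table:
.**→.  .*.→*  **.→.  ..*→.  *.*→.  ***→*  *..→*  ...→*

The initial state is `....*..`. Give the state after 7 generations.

.....*.

***.**.
**.....
*.****.
...**..
**...*.
*.**.*.
.....*.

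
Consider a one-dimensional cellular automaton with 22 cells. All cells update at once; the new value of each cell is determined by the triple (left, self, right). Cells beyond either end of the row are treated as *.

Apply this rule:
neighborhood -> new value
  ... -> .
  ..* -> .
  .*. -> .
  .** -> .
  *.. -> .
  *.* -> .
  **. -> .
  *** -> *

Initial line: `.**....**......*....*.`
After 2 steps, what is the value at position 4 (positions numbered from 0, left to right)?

.

......................
......................
position 4 holds .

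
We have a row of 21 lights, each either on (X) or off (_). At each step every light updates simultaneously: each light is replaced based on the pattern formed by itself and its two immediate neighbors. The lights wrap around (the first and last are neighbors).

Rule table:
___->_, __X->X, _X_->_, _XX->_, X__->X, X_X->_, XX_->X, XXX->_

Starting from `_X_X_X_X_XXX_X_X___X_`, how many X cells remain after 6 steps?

8

step 1: X__________X____X_X_X
step 2: XX________X_X__X_____
step 3: _XX______X___XX_X___X
step 4: __XX____X_X_X_X__X_X_
step 5: _X_XX__X_______XX___X
step 6: ____XXX_X_____X_XX_X_
count of X: 8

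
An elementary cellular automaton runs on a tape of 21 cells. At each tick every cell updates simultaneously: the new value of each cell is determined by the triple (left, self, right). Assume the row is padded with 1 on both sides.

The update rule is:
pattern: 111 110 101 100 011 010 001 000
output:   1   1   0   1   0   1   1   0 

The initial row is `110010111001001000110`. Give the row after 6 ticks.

111111111110111101010

tick 1: 111110011111111101010
tick 2: 111111101111111101010
tick 3: 111111100111111101010
tick 4: 111111111011111101010
tick 5: 111111111001111101010
tick 6: 111111111110111101010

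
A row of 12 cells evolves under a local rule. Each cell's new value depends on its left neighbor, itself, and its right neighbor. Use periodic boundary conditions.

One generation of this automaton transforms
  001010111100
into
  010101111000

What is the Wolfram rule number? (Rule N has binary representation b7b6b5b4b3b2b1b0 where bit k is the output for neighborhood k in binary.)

170

position 7: 111 → 1  (bit 7 = 1)
position 9: 110 → 0  (bit 6 = 0)
position 3: 101 → 1  (bit 5 = 1)
position 10: 100 → 0  (bit 4 = 0)
position 6: 011 → 1  (bit 3 = 1)
position 2: 010 → 0  (bit 2 = 0)
position 1: 001 → 1  (bit 1 = 1)
position 0: 000 → 0  (bit 0 = 0)
bits b7..b0 = 10101010 = 170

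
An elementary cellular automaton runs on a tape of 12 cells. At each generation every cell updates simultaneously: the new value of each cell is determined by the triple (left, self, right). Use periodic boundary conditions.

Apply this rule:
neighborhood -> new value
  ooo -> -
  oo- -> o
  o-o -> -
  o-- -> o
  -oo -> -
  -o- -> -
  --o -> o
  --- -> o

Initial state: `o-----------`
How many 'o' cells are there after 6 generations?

generation 1: -ooooooooooo
generation 2: -----------o
generation 3: ooooooooooo-
generation 4: ----------o-
generation 5: oooooooooo-o
generation 6: ---------o--
count of o: 1

1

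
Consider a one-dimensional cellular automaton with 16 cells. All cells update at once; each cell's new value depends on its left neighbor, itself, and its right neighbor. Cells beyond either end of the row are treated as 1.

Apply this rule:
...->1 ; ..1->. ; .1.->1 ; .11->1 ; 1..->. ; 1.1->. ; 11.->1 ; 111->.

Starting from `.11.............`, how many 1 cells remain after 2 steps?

step 1: .11.11111111111.
step 2: .11.1.........1.
count of 1: 4

4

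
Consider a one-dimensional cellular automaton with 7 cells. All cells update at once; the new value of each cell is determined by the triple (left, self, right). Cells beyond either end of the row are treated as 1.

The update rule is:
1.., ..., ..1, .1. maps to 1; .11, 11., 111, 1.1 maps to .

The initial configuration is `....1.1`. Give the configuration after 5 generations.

generation 1: 11111..
generation 2: .....11
generation 3: 11111..  (repeats generation 1; period 2)
generation 5: 11111..

11111..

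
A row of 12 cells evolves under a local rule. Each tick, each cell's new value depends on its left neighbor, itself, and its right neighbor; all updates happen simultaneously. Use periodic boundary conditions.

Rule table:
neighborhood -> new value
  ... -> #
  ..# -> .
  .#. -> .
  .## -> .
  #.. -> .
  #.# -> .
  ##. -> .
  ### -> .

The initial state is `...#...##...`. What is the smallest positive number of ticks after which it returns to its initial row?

##...#....##
...#...##...

2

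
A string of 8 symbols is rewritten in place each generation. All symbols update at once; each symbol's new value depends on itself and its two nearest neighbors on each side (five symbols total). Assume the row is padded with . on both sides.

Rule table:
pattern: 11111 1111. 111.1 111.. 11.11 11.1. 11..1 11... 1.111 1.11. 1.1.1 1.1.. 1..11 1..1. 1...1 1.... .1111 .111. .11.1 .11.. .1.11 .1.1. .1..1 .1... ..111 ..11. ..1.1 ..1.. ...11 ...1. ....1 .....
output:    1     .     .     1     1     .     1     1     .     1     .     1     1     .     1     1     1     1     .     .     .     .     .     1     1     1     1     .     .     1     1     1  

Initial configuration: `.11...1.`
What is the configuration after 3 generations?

1.1.....

.1.111.1
11..1..1
1.1.....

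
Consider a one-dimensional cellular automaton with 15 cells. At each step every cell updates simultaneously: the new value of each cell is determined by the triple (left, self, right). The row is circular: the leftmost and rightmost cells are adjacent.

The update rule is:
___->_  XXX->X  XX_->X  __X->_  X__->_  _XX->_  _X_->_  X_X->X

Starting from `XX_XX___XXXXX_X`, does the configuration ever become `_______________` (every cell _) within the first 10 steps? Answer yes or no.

yes

XXX_X____XXXXX_
_XXX______XXXXX
X_XX_______XXXX
XX_X________XXX
XXX__________XX
XXX___________X
XXX____________
_XX____________
__X____________
_______________
all cells are _ at step 10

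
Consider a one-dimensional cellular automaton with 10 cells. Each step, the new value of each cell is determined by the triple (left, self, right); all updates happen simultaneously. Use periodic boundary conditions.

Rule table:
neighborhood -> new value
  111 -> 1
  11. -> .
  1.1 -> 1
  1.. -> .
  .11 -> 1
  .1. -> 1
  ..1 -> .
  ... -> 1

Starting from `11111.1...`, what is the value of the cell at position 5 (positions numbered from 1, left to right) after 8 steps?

1111.11.1.
111.11.111
11.11.1111
1.11.11111
.11.111111
11.111111.
1.111111.1
.111111.11
position 5 holds 1

1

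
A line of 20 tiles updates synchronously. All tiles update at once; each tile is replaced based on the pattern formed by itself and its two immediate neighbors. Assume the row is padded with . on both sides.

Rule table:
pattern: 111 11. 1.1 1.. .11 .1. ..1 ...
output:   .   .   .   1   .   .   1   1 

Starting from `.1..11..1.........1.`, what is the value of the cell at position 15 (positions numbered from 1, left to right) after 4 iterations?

.

iteration 1: 1.11..11.111111111.1
iteration 2: ....11..............
iteration 3: 1111..11111111111111
iteration 4: ....11..............
position 15 holds .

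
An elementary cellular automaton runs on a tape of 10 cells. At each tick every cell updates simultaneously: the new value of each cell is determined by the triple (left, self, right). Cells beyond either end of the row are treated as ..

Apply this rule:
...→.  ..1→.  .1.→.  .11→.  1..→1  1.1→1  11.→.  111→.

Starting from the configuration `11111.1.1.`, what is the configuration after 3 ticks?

.......1.1

.....1.1.1
......1.1.
.......1.1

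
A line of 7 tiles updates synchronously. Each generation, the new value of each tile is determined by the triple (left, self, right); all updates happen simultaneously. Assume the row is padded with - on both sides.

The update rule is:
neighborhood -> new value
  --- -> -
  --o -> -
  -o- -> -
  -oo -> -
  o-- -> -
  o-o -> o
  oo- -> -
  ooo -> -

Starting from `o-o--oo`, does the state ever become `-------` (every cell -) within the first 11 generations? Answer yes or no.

yes

generation 1: -o-----
generation 2: -------
all cells are - at generation 2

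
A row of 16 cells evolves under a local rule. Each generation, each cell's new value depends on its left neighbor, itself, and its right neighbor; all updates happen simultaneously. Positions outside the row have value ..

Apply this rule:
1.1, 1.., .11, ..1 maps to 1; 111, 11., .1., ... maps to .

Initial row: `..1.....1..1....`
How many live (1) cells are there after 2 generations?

8

.1.1...1.11.1...
1.1.1.1.11.1.1..
count of 1: 8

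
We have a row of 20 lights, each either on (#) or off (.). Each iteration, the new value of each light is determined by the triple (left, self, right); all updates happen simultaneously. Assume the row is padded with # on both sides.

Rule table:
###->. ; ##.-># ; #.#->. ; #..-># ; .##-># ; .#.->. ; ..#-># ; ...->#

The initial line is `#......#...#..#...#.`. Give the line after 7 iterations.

######.........#####

#######.###.##.###..
......#.#.#.##.#.###
######......##...#..
.....############.##
######..........#.#.
.....###########....
######.........#####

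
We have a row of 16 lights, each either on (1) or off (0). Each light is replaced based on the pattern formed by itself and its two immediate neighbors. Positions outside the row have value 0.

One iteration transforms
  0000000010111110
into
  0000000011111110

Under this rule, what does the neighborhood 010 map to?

1

At position 8 the neighborhood is 010; the next row has 1 there.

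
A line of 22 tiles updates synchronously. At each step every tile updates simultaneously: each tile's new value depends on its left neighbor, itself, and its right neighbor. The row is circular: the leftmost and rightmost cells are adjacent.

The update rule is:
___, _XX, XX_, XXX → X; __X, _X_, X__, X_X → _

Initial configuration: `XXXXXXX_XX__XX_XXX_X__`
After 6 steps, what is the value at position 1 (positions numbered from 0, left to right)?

X

step 1: XXXXXXX_XX__XX_XXX____
step 2: XXXXXXX_XX__XX_XXX_XX_
step 3: XXXXXXX_XX__XX_XXX_XX_  (fixed point — unchanged through step 6)
position 1 holds X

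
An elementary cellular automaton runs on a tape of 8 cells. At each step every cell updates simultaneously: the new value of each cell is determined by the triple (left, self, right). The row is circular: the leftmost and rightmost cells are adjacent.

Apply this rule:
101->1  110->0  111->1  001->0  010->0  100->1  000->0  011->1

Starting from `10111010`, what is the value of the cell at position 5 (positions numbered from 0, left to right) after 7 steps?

01110101
11101010
11010101
10101011
01010111
10101110
01011101
position 5 holds 1

1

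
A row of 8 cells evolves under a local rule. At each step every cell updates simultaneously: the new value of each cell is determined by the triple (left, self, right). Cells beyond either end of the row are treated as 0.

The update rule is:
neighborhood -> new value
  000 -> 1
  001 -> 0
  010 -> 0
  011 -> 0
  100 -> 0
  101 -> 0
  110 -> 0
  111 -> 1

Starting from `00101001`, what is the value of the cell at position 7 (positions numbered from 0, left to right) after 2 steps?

10000000
00111111
position 7 holds 1

1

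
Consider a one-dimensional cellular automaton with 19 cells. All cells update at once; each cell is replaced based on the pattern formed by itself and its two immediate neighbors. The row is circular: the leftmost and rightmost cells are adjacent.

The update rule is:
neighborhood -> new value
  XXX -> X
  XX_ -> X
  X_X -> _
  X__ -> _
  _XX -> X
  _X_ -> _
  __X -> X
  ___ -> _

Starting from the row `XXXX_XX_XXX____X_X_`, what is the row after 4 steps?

XXXX_XX_XXX_____XXX

XXXX_XX_XXX___X____
XXXX_XX_XXX__X____X
XXXX_XX_XXX_X____XX
XXXX_XX_XXX_____XXX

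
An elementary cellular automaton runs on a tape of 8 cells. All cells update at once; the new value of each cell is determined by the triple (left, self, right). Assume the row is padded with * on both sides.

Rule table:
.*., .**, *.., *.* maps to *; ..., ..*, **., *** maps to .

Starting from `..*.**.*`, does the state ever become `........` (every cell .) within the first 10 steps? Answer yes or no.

no

*.***.**
.**..**.
**.*.*.*
..******
*.*.....
.***....
**..*...
..*.**..
*.***.*.
.**..***
step 10 is .**..***, still not uniform .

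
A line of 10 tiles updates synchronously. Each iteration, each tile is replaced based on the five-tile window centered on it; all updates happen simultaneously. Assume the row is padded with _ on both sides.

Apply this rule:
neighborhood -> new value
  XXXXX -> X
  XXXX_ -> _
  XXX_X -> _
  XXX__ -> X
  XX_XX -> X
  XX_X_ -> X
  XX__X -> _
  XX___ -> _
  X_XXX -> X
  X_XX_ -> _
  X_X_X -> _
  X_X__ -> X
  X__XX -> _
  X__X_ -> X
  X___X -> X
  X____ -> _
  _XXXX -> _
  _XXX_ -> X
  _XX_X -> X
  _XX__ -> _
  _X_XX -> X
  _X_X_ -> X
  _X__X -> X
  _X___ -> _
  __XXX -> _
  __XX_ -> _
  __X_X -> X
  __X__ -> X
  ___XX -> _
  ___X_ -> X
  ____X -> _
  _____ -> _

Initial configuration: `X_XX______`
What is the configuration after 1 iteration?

XX________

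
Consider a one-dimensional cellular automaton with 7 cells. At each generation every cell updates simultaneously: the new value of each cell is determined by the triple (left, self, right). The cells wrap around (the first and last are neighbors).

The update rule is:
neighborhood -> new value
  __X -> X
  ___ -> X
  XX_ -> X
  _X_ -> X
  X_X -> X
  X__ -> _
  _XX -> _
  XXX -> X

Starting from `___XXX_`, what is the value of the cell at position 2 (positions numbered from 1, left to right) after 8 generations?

X

generation 1: XXX_XX_
generation 2: _XXX_XX
generation 3: X_XXX_X
generation 4: XX_XXX_
generation 5: _XX_XXX
generation 6: X_XX_XX
generation 7: XX_XX_X
generation 8: XXX_XX_
position 2 holds X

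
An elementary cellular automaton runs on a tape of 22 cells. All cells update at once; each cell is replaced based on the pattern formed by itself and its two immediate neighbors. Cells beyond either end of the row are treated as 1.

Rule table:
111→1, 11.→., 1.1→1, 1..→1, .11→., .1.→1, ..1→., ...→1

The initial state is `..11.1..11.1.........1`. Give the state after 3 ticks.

1...111...1111111111..
.11..1.11..11111111.1.
1..1.11..1..111111.111

1..1.11..1..111111.111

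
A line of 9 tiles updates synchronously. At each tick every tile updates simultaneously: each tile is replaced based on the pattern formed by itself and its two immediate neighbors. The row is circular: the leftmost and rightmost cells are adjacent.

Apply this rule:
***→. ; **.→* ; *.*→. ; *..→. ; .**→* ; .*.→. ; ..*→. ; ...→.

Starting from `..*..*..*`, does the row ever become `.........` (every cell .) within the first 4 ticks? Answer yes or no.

tick 1: .........
all cells are . at tick 1

yes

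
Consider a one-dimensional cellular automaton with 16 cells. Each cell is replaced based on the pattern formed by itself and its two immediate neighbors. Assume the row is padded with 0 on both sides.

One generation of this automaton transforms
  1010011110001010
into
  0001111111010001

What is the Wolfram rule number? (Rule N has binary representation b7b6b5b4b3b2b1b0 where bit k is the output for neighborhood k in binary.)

position 6: 111 → 1  (bit 7 = 1)
position 8: 110 → 1  (bit 6 = 1)
position 1: 101 → 0  (bit 5 = 0)
position 3: 100 → 1  (bit 4 = 1)
position 5: 011 → 1  (bit 3 = 1)
position 0: 010 → 0  (bit 2 = 0)
position 4: 001 → 1  (bit 1 = 1)
position 10: 000 → 0  (bit 0 = 0)
bits b7..b0 = 11011010 = 218

218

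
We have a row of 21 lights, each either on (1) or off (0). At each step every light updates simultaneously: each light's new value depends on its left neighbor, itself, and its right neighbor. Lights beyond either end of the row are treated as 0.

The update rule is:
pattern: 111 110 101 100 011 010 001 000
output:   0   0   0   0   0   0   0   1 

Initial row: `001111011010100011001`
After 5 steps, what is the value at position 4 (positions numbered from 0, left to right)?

100000000000001000000
001111111111100011111
100000000000001000000  (repeats step 1; period 2)
step 5: 100000000000001000000
position 4 holds 0

0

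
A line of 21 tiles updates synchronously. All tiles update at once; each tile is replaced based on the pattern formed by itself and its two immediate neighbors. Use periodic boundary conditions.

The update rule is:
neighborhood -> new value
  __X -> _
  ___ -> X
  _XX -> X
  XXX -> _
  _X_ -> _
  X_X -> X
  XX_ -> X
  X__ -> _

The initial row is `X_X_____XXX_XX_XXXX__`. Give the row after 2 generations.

____X_XX_XX____X____X

generation 1: _X__XXX_X_XXXXXX__X__
generation 2: ____X_XX_XX____X____X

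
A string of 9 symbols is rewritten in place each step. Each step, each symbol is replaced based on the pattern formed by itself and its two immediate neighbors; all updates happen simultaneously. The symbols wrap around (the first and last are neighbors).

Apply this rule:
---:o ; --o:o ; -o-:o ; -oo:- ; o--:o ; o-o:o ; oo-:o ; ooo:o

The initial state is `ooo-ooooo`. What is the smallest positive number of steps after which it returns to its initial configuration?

9

oooo-oooo
ooooo-ooo
oooooo-oo
ooooooo-o
oooooooo-
-oooooooo
o-ooooooo
oo-oooooo
ooo-ooooo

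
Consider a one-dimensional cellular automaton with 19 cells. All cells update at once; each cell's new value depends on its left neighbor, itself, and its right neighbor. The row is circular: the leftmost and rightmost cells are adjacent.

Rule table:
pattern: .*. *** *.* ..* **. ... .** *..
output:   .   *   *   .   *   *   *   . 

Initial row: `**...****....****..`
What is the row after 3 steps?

**.*.****.**.****..
***.*************..
*****************..

*****************..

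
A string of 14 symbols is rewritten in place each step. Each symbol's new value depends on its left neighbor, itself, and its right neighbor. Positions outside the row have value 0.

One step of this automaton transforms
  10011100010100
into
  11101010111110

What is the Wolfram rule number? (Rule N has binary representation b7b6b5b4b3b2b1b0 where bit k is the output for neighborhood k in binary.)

182

position 4: 111 → 1  (bit 7 = 1)
position 5: 110 → 0  (bit 6 = 0)
position 10: 101 → 1  (bit 5 = 1)
position 1: 100 → 1  (bit 4 = 1)
position 3: 011 → 0  (bit 3 = 0)
position 0: 010 → 1  (bit 2 = 1)
position 2: 001 → 1  (bit 1 = 1)
position 7: 000 → 0  (bit 0 = 0)
bits b7..b0 = 10110110 = 182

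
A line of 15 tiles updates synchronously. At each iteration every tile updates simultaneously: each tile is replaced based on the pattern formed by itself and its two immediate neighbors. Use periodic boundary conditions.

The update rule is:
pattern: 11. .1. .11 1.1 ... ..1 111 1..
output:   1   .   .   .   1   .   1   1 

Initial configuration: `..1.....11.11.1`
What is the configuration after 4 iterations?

1..1..1111..1..

1..1111..1..1..
.1..1111..1..1.
..1..1111..1..1
1..1..1111..1..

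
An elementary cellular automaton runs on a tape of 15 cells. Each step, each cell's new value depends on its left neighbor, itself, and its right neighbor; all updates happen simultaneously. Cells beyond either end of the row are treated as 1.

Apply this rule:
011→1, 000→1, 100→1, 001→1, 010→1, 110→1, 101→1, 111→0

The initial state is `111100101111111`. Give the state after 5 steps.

000111111000000

000111111000000
111100001111111
000111111000000  (repeats step 1; period 2)
step 5: 000111111000000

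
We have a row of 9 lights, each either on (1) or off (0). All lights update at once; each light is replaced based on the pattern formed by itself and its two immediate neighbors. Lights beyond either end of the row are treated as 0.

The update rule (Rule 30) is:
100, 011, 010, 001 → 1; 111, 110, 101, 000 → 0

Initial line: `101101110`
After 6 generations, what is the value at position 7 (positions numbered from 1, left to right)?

101001001
101111111
101000000
101100000
101010000
101011000
position 7 holds 0

0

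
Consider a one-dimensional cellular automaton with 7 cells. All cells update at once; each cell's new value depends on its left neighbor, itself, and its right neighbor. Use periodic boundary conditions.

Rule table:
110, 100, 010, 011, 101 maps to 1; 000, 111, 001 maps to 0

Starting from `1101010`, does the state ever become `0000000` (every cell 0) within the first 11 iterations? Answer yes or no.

yes

iteration 1: 1111111
iteration 2: 0000000
all cells are 0 at iteration 2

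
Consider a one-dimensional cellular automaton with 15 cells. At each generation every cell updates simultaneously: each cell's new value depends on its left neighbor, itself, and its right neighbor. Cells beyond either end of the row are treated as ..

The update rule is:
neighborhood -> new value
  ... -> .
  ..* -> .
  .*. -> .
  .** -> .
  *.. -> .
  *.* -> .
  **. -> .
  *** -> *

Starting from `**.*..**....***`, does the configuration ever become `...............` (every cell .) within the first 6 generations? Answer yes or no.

yes

.............*.
...............
all cells are . at generation 2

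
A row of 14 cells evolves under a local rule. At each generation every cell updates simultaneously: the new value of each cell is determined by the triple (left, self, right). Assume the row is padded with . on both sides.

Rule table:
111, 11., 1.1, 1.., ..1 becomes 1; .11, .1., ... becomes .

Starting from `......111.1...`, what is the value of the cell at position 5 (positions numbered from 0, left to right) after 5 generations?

1

.....1.111.1..
....1.1.111.1.
...1.1.1.111.1
..1.1.1.1.111.
.1.1.1.1.1.111
position 5 holds 1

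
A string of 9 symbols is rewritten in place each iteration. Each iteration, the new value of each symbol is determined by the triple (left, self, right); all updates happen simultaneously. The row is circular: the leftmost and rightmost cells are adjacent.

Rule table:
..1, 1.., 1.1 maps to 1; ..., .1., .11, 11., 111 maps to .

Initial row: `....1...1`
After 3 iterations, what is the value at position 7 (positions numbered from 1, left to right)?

1..1.1.1.
.11.1.1.1
1..1.1.1.
position 7 holds .

.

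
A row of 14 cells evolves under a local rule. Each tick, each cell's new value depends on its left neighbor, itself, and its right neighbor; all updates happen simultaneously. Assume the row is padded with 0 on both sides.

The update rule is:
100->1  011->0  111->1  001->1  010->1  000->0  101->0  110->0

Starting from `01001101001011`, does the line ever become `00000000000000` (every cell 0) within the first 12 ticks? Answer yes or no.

tick 1: 11110001111000
tick 2: 01101010110100
tick 3: 10001010000110
tick 4: 11011011001001
tick 5: 00000000111111
tick 6: 00000001011110
tick 7: 00000011001101
tick 8: 00000100110001
tick 9: 00001111001011
tick 10: 00010110111000
tick 11: 00110000010100
tick 12: 01001000110110
tick 12 is 01001000110110, still not uniform 0

no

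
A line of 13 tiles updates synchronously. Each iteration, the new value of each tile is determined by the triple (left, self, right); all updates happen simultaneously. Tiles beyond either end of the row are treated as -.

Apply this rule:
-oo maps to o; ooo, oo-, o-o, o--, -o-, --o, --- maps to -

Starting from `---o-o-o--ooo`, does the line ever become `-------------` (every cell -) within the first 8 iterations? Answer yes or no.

----------o--
-------------
all cells are - at iteration 2

yes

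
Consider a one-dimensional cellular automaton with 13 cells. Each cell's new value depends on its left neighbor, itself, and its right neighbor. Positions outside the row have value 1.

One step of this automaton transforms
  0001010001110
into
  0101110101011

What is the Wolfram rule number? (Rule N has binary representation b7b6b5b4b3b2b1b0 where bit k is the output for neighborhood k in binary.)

109

position 10: 111 → 0  (bit 7 = 0)
position 11: 110 → 1  (bit 6 = 1)
position 4: 101 → 1  (bit 5 = 1)
position 0: 100 → 0  (bit 4 = 0)
position 9: 011 → 1  (bit 3 = 1)
position 3: 010 → 1  (bit 2 = 1)
position 2: 001 → 0  (bit 1 = 0)
position 1: 000 → 1  (bit 0 = 1)
bits b7..b0 = 01101101 = 109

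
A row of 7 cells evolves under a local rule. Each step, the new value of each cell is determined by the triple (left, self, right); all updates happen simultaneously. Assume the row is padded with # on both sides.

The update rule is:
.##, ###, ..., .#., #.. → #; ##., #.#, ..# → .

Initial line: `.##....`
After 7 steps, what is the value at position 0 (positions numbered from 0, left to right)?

.#.###.
.#.##..
.#.#.#.
.#.#.#.  (fixed point — unchanged through step 7)
position 0 holds .

.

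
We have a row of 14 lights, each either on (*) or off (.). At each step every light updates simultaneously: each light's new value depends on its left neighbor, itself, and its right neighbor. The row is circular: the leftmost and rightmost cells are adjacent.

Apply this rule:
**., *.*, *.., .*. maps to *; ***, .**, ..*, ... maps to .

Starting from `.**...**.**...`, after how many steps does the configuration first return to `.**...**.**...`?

step 1: ..**...**.**..
step 2: ...**...**.**.
step 3: ....**...**.**
step 4: *....**...**.*
step 5: **....**...**.
step 6: .**....**...**
step 7: *.**....**...*
step 8: **.**....**...
step 9: .**.**....**..
step 10: ..**.**....**.
step 11: ...**.**....**
step 12: *...**.**....*
step 13: **...**.**....
step 14: .**...**.**...

14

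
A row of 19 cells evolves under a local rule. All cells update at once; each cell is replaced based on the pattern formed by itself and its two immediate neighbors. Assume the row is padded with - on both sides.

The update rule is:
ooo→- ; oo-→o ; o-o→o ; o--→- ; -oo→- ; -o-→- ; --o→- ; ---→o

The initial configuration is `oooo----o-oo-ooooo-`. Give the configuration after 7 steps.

step 1: ---o-oo--o-oo----o-
step 2: oo--o-o---o-o-oo---
step 3: -o---o--o--o-o-o-oo
step 4: ---o--------o-o-o-o
step 5: oo---oooooo--o-o-o-
step 6: -o-o------o---o-o--
step 7: --o--oooo---o--o--o

--o--oooo---o--o--o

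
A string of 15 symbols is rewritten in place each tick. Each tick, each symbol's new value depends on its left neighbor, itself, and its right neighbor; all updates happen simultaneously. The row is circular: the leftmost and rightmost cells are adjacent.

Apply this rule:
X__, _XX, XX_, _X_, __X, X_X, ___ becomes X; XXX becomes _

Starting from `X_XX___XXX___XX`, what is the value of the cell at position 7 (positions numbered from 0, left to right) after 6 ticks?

X

XXXXXXXX_XXXXX_
X______XXX___XX
XXXXXXXX_XXXXX_  (repeats tick 1; period 2)
tick 6: X______XXX___XX
position 7 holds X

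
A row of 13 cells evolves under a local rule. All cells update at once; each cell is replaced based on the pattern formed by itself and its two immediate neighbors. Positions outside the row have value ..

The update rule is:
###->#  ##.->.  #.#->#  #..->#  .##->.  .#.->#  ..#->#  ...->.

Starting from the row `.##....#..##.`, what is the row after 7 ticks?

.#.##.#.##.##

tick 1: #..#..####..#
tick 2: ######.##.###
tick 3: .####.#..#.#.
tick 4: #.##.########
tick 5: ##..#.######.
tick 6: ..####.####.#
tick 7: .#.##.#.##.##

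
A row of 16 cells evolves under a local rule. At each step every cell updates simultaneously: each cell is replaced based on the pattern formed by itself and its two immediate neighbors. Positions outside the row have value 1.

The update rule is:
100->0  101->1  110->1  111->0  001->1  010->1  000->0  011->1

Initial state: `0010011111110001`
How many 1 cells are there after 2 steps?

0110110000010011
1111110000110110
count of 1: 10

10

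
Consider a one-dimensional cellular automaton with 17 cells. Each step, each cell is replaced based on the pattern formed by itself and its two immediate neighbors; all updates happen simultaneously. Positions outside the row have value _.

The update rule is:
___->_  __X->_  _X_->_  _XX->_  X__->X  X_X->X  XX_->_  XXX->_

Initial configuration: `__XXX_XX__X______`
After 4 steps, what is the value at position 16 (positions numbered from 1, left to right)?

_

step 1: _____X__X__X_____
step 2: ______X__X__X____
step 3: _______X__X__X___
step 4: ________X__X__X__
position 16 holds _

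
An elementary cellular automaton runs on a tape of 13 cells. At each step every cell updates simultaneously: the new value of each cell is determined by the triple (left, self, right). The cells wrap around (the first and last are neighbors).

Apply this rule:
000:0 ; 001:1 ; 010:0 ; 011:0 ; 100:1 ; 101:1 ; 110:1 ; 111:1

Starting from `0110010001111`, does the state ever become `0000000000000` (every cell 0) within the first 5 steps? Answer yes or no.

1011101010111
1101110101011
1110111010101
1111011101010
0111101110101
step 5 is 0111101110101, still not uniform 0

no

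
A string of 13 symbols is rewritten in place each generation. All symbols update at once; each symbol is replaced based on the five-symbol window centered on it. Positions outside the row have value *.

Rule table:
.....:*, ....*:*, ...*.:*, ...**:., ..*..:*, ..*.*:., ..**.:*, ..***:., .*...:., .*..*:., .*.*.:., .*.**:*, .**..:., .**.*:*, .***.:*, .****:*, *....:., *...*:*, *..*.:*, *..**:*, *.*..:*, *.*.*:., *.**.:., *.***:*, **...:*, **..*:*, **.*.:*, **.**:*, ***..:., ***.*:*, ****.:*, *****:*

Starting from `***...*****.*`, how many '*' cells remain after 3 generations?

12

generation 1: **.**..******
generation 2: ***..**.*****
generation 3: **.**********
count of *: 12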